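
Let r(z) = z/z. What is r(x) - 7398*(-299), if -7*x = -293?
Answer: 2212003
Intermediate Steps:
x = 293/7 (x = -⅐*(-293) = 293/7 ≈ 41.857)
r(z) = 1
r(x) - 7398*(-299) = 1 - 7398*(-299) = 1 + 2212002 = 2212003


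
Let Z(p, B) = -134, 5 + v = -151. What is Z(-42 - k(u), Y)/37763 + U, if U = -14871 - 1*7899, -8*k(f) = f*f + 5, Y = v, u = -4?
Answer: -859863644/37763 ≈ -22770.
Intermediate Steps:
v = -156 (v = -5 - 151 = -156)
Y = -156
k(f) = -5/8 - f**2/8 (k(f) = -(f*f + 5)/8 = -(f**2 + 5)/8 = -(5 + f**2)/8 = -5/8 - f**2/8)
U = -22770 (U = -14871 - 7899 = -22770)
Z(-42 - k(u), Y)/37763 + U = -134/37763 - 22770 = -859863644/37763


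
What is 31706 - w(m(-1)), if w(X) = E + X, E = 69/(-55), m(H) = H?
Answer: 1743954/55 ≈ 31708.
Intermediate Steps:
E = -69/55 (E = 69*(-1/55) = -69/55 ≈ -1.2545)
w(X) = -69/55 + X
31706 - w(m(-1)) = 31706 - (-69/55 - 1) = 31706 - 1*(-124/55) = 31706 + 124/55 = 1743954/55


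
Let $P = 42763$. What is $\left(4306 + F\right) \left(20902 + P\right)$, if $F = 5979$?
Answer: $654794525$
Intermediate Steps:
$\left(4306 + F\right) \left(20902 + P\right) = \left(4306 + 5979\right) \left(20902 + 42763\right) = 10285 \cdot 63665 = 654794525$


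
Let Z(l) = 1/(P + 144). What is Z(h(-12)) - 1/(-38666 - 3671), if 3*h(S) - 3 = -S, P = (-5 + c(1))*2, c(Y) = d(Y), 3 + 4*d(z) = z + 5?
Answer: 84945/11473327 ≈ 0.0074037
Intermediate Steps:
d(z) = ½ + z/4 (d(z) = -¾ + (z + 5)/4 = -¾ + (5 + z)/4 = -¾ + (5/4 + z/4) = ½ + z/4)
c(Y) = ½ + Y/4
P = -17/2 (P = (-5 + (½ + (¼)*1))*2 = (-5 + (½ + ¼))*2 = (-5 + ¾)*2 = -17/4*2 = -17/2 ≈ -8.5000)
h(S) = 1 - S/3 (h(S) = 1 + (-S)/3 = 1 - S/3)
Z(l) = 2/271 (Z(l) = 1/(-17/2 + 144) = 1/(271/2) = 2/271)
Z(h(-12)) - 1/(-38666 - 3671) = 2/271 - 1/(-38666 - 3671) = 2/271 - 1/(-42337) = 2/271 - 1*(-1/42337) = 2/271 + 1/42337 = 84945/11473327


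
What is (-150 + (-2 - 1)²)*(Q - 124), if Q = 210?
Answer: -12126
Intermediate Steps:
(-150 + (-2 - 1)²)*(Q - 124) = (-150 + (-2 - 1)²)*(210 - 124) = (-150 + (-3)²)*86 = (-150 + 9)*86 = -141*86 = -12126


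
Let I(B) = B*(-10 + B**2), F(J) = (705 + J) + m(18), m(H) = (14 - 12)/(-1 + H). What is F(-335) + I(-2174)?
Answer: -174673332536/17 ≈ -1.0275e+10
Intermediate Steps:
m(H) = 2/(-1 + H)
F(J) = 11987/17 + J (F(J) = (705 + J) + 2/(-1 + 18) = (705 + J) + 2/17 = 11987/17 + J)
F(-335) + I(-2174) = (11987/17 - 335) - 2174*(-10 + (-2174)**2) = 6292/17 - 2174*(-10 + 4726276) = 6292/17 - 2174*4726266 = 6292/17 - 10274902284 = -174673332536/17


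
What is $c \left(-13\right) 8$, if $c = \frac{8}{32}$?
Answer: $-26$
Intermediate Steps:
$c = \frac{1}{4}$ ($c = 8 \cdot \frac{1}{32} = \frac{1}{4} \approx 0.25$)
$c \left(-13\right) 8 = \frac{1}{4} \left(-13\right) 8 = \left(- \frac{13}{4}\right) 8 = -26$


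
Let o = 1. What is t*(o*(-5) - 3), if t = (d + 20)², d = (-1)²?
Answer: -3528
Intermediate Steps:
d = 1
t = 441 (t = (1 + 20)² = 21² = 441)
t*(o*(-5) - 3) = 441*(1*(-5) - 3) = 441*(-5 - 3) = 441*(-8) = -3528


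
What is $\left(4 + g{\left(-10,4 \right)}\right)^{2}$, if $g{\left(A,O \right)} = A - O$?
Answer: $100$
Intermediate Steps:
$\left(4 + g{\left(-10,4 \right)}\right)^{2} = \left(4 - 14\right)^{2} = \left(-10\right)^{2} = 100$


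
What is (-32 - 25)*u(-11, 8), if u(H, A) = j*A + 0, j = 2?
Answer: -912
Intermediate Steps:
u(H, A) = 2*A (u(H, A) = 2*A + 0 = 2*A)
(-32 - 25)*u(-11, 8) = (-32 - 25)*(2*8) = -57*16 = -912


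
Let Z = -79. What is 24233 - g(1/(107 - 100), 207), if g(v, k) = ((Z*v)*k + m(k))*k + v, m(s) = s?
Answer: 3254758/7 ≈ 4.6497e+5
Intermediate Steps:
g(v, k) = v + k*(k - 79*k*v) (g(v, k) = ((-79*v)*k + k)*k + v = (-79*k*v + k)*k + v = (k - 79*k*v)*k + v = k*(k - 79*k*v) + v = v + k*(k - 79*k*v))
24233 - g(1/(107 - 100), 207) = 24233 - (1/(107 - 100) + 207² - 79*207²/(107 - 100)) = 24233 - (1/7 + 42849 - 79*42849/7) = 24233 - (⅐ + 42849 - 79*⅐*42849) = 24233 - (⅐ + 42849 - 3385071/7) = 24233 - 1*(-3085127/7) = 24233 + 3085127/7 = 3254758/7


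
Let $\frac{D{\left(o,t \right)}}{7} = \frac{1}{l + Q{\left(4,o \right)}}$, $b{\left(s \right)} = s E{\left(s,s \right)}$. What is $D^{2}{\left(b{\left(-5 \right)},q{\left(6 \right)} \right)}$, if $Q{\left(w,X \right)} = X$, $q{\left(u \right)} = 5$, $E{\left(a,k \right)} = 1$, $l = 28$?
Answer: $\frac{49}{529} \approx 0.092628$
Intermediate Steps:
$b{\left(s \right)} = s$ ($b{\left(s \right)} = s 1 = s$)
$D{\left(o,t \right)} = \frac{7}{28 + o}$
$D^{2}{\left(b{\left(-5 \right)},q{\left(6 \right)} \right)} = \left(\frac{7}{28 - 5}\right)^{2} = \left(\frac{7}{23}\right)^{2} = \frac{49}{529}$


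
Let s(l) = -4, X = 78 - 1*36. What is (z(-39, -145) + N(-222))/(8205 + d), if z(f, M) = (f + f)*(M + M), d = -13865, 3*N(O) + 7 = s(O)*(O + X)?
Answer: -68573/16980 ≈ -4.0385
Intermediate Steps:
X = 42 (X = 78 - 36 = 42)
N(O) = -175/3 - 4*O/3 (N(O) = -7/3 + (-4*(O + 42))/3 = -7/3 + (-4*(42 + O))/3 = -7/3 + (-168 - 4*O)/3 = -7/3 + (-56 - 4*O/3) = -175/3 - 4*O/3)
z(f, M) = 4*M*f (z(f, M) = (2*f)*(2*M) = 4*M*f)
(z(-39, -145) + N(-222))/(8205 + d) = (4*(-145)*(-39) + (-175/3 - 4/3*(-222)))/(8205 - 13865) = (22620 + (-175/3 + 296))/(-5660) = (22620 + 713/3)*(-1/5660) = (68573/3)*(-1/5660) = -68573/16980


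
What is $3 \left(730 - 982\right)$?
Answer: $-756$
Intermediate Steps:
$3 \left(730 - 982\right) = 3 \left(-252\right) = -756$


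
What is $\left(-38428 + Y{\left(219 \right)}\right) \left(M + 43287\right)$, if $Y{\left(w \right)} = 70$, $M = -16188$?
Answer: $-1039463442$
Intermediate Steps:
$\left(-38428 + Y{\left(219 \right)}\right) \left(M + 43287\right) = \left(-38428 + 70\right) \left(-16188 + 43287\right) = \left(-38358\right) 27099 = -1039463442$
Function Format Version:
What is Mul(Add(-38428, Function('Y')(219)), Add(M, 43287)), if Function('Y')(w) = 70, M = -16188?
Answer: -1039463442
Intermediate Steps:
Mul(Add(-38428, Function('Y')(219)), Add(M, 43287)) = Mul(Add(-38428, 70), Add(-16188, 43287)) = Mul(-38358, 27099) = -1039463442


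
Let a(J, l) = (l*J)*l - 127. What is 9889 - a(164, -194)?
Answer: -6162288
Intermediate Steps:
a(J, l) = -127 + J*l**2 (a(J, l) = (J*l)*l - 127 = J*l**2 - 127 = -127 + J*l**2)
9889 - a(164, -194) = 9889 - (-127 + 164*(-194)**2) = 9889 - (-127 + 164*37636) = 9889 - (-127 + 6172304) = 9889 - 1*6172177 = 9889 - 6172177 = -6162288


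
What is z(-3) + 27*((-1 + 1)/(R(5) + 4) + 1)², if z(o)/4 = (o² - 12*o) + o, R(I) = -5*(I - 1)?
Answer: 195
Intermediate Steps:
R(I) = 5 - 5*I (R(I) = -5*(-1 + I) = 5 - 5*I)
z(o) = -44*o + 4*o² (z(o) = 4*((o² - 12*o) + o) = 4*(o² - 11*o) = -44*o + 4*o²)
z(-3) + 27*((-1 + 1)/(R(5) + 4) + 1)² = 4*(-3)*(-11 - 3) + 27*((-1 + 1)/((5 - 5*5) + 4) + 1)² = 4*(-3)*(-14) + 27*(0/((5 - 25) + 4) + 1)² = 168 + 27*(0/(-20 + 4) + 1)² = 168 + 27*(0/(-16) + 1)² = 168 + 27*(0*(-1/16) + 1)² = 168 + 27*(0 + 1)² = 168 + 27*1² = 168 + 27*1 = 168 + 27 = 195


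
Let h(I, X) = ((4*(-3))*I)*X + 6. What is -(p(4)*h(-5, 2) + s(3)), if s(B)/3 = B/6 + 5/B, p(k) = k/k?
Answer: -265/2 ≈ -132.50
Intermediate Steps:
p(k) = 1
h(I, X) = 6 - 12*I*X (h(I, X) = (-12*I)*X + 6 = -12*I*X + 6 = 6 - 12*I*X)
s(B) = B/2 + 15/B (s(B) = 3*(B/6 + 5/B) = 3*(5/B + B/6) = B/2 + 15/B)
-(p(4)*h(-5, 2) + s(3)) = -(1*(6 - 12*(-5)*2) + ((1/2)*3 + 15/3)) = -(1*(6 + 120) + (3/2 + 15*(1/3))) = -(1*126 + (3/2 + 5)) = -(126 + 13/2) = -1*265/2 = -265/2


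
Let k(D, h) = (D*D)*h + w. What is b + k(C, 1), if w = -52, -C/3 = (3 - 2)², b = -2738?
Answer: -2781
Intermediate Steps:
C = -3 (C = -3*(3 - 2)² = -3*1² = -3*1 = -3)
k(D, h) = -52 + h*D² (k(D, h) = (D*D)*h - 52 = D²*h - 52 = h*D² - 52 = -52 + h*D²)
b + k(C, 1) = -2738 + (-52 + 1*(-3)²) = -2738 + (-52 + 1*9) = -2738 + (-52 + 9) = -2738 - 43 = -2781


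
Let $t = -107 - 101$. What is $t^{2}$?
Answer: $43264$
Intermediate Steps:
$t = -208$
$t^{2} = \left(-208\right)^{2} = 43264$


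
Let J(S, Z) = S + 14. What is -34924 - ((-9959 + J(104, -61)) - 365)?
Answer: -24718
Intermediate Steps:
J(S, Z) = 14 + S
-34924 - ((-9959 + J(104, -61)) - 365) = -34924 - ((-9959 + (14 + 104)) - 365) = -34924 - ((-9959 + 118) - 365) = -34924 - (-9841 - 365) = -34924 - 1*(-10206) = -34924 + 10206 = -24718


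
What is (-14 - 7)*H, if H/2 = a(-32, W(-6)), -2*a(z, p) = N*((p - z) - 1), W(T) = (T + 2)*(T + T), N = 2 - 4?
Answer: -3318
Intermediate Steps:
N = -2
W(T) = 2*T*(2 + T) (W(T) = (2 + T)*(2*T) = 2*T*(2 + T))
a(z, p) = -1 + p - z (a(z, p) = -(-1)*((p - z) - 1) = -(-1)*(-1 + p - z) = -(2 - 2*p + 2*z)/2 = -1 + p - z)
H = 158 (H = 2*(-1 + 2*(-6)*(2 - 6) - 1*(-32)) = 2*(-1 + 2*(-6)*(-4) + 32) = 2*(-1 + 48 + 32) = 2*79 = 158)
(-14 - 7)*H = (-14 - 7)*158 = -21*158 = -3318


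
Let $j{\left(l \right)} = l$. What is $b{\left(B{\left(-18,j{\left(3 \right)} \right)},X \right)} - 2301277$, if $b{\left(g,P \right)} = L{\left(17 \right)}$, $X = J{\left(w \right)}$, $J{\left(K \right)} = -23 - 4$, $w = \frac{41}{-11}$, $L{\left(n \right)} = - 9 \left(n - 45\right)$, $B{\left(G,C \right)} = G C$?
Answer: $-2301025$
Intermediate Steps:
$B{\left(G,C \right)} = C G$
$L{\left(n \right)} = 405 - 9 n$ ($L{\left(n \right)} = - 9 \left(-45 + n\right) = 405 - 9 n$)
$w = - \frac{41}{11}$ ($w = 41 \left(- \frac{1}{11}\right) = - \frac{41}{11} \approx -3.7273$)
$J{\left(K \right)} = -27$ ($J{\left(K \right)} = -23 - 4 = -27$)
$X = -27$
$b{\left(g,P \right)} = 252$ ($b{\left(g,P \right)} = 405 - 153 = 252$)
$b{\left(B{\left(-18,j{\left(3 \right)} \right)},X \right)} - 2301277 = 252 - 2301277 = -2301025$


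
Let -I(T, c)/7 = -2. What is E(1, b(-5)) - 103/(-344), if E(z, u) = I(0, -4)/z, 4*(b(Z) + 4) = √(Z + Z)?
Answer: 4919/344 ≈ 14.299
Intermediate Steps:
I(T, c) = 14 (I(T, c) = -7*(-2) = 14)
b(Z) = -4 + √2*√Z/4 (b(Z) = -4 + √(Z + Z)/4 = -4 + √(2*Z)/4 = -4 + (√2*√Z)/4 = -4 + √2*√Z/4)
E(z, u) = 14/z
E(1, b(-5)) - 103/(-344) = 14/1 - 103/(-344) = 14*1 - 103*(-1)/344 = 14 - 1*(-103/344) = 14 + 103/344 = 4919/344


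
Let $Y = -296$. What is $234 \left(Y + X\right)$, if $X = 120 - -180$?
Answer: $936$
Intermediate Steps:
$X = 300$ ($X = 120 + 180 = 300$)
$234 \left(Y + X\right) = 234 \left(-296 + 300\right) = 234 \cdot 4 = 936$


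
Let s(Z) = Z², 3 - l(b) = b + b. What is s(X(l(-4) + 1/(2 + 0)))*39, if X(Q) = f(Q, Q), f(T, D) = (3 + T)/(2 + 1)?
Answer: 10933/12 ≈ 911.08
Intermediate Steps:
f(T, D) = 1 + T/3 (f(T, D) = (3 + T)/3 = (3 + T)*(⅓) = 1 + T/3)
l(b) = 3 - 2*b (l(b) = 3 - (b + b) = 3 - 2*b)
X(Q) = 1 + Q/3
s(X(l(-4) + 1/(2 + 0)))*39 = (1 + ((3 - 2*(-4)) + 1/(2 + 0))/3)²*39 = (1 + ((3 + 8) + 1/2)/3)²*39 = (1 + (11 + ½)/3)²*39 = (1 + (⅓)*(23/2))²*39 = (1 + 23/6)²*39 = (29/6)²*39 = (841/36)*39 = 10933/12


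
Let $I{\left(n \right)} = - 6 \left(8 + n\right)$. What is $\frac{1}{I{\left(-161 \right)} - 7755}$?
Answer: $- \frac{1}{6837} \approx -0.00014626$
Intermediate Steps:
$I{\left(n \right)} = -48 - 6 n$
$\frac{1}{I{\left(-161 \right)} - 7755} = \frac{1}{\left(-48 - -966\right) - 7755} = \frac{1}{\left(-48 + 966\right) - 7755} = \frac{1}{918 - 7755} = \frac{1}{-6837} = - \frac{1}{6837}$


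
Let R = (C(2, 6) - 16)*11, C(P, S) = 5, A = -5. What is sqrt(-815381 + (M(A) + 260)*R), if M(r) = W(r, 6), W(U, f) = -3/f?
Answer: I*sqrt(3387122)/2 ≈ 920.21*I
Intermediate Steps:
M(r) = -1/2 (M(r) = -3/6 = -3*1/6 = -1/2)
R = -121 (R = (5 - 16)*11 = -11*11 = -121)
sqrt(-815381 + (M(A) + 260)*R) = sqrt(-815381 + (-1/2 + 260)*(-121)) = sqrt(-815381 + (519/2)*(-121)) = sqrt(-815381 - 62799/2) = sqrt(-1693561/2) = I*sqrt(3387122)/2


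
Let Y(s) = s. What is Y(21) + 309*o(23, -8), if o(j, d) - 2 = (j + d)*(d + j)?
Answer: 70164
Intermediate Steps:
o(j, d) = 2 + (d + j)² (o(j, d) = 2 + (j + d)*(d + j) = 2 + (d + j)*(d + j) = 2 + (d + j)²)
Y(21) + 309*o(23, -8) = 21 + 309*(2 + (-8 + 23)²) = 21 + 309*(2 + 15²) = 21 + 309*(2 + 225) = 21 + 309*227 = 21 + 70143 = 70164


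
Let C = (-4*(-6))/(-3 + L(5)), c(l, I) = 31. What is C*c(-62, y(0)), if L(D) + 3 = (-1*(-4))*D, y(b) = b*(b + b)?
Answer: 372/7 ≈ 53.143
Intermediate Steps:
y(b) = 2*b² (y(b) = b*(2*b) = 2*b²)
L(D) = -3 + 4*D (L(D) = -3 + (-1*(-4))*D = -3 + 4*D)
C = 12/7 (C = (-4*(-6))/(-3 + (-3 + 4*5)) = 24/(-3 + (-3 + 20)) = 24/(-3 + 17) = 24/14 = 24*(1/14) = 12/7 ≈ 1.7143)
C*c(-62, y(0)) = (12/7)*31 = 372/7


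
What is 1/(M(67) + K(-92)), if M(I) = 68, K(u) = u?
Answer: -1/24 ≈ -0.041667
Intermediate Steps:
1/(M(67) + K(-92)) = 1/(68 - 92) = 1/(-24) = -1/24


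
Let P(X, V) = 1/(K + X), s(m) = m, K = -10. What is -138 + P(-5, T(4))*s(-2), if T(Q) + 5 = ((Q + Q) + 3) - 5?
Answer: -2068/15 ≈ -137.87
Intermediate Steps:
T(Q) = -7 + 2*Q (T(Q) = -5 + (((Q + Q) + 3) - 5) = -5 + ((2*Q + 3) - 5) = -5 + ((3 + 2*Q) - 5) = -5 + (-2 + 2*Q) = -7 + 2*Q)
P(X, V) = 1/(-10 + X)
-138 + P(-5, T(4))*s(-2) = -138 - 2/(-10 - 5) = -138 - 2/(-15) = -138 - 1/15*(-2) = -138 + 2/15 = -2068/15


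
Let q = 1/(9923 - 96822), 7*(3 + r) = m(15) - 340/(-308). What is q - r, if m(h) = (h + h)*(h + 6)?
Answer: -4082341761/46838561 ≈ -87.158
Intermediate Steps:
m(h) = 2*h*(6 + h) (m(h) = (2*h)*(6 + h) = 2*h*(6 + h))
r = 46978/539 (r = -3 + (2*15*(6 + 15) - 340/(-308))/7 = -3 + (2*15*21 - 340*(-1/308))/7 = -3 + (630 + 85/77)/7 = -3 + (⅐)*(48595/77) = -3 + 48595/539 = 46978/539 ≈ 87.158)
q = -1/86899 (q = 1/(-86899) = -1/86899 ≈ -1.1508e-5)
q - r = -1/86899 - 1*46978/539 = -1/86899 - 46978/539 = -4082341761/46838561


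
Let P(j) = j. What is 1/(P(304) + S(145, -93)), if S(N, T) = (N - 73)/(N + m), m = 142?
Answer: 287/87320 ≈ 0.0032868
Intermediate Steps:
S(N, T) = (-73 + N)/(142 + N) (S(N, T) = (N - 73)/(N + 142) = (-73 + N)/(142 + N))
1/(P(304) + S(145, -93)) = 1/(304 + (-73 + 145)/(142 + 145)) = 1/(304 + 72/287) = 1/(87320/287) = 287/87320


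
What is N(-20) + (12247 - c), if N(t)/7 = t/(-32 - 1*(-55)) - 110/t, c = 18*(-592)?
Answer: 1055029/46 ≈ 22935.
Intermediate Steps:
c = -10656
N(t) = -770/t + 7*t/23 (N(t) = 7*(t/(-32 - 1*(-55)) - 110/t) = 7*(t/(-32 + 55) - 110/t) = 7*(t/23 - 110/t) = 7*(-110/t + t/23) = -770/t + 7*t/23)
N(-20) + (12247 - c) = (-770/(-20) + (7/23)*(-20)) + (12247 - 1*(-10656)) = (-770*(-1/20) - 140/23) + (12247 + 10656) = (77/2 - 140/23) + 22903 = 1491/46 + 22903 = 1055029/46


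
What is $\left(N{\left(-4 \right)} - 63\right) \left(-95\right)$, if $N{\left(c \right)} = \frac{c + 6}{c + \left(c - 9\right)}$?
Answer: $\frac{101935}{17} \approx 5996.2$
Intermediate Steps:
$N{\left(c \right)} = \frac{6 + c}{-9 + 2 c}$ ($N{\left(c \right)} = \frac{6 + c}{c + \left(-9 + c\right)} = \frac{6 + c}{-9 + 2 c}$)
$\left(N{\left(-4 \right)} - 63\right) \left(-95\right) = \left(\frac{6 - 4}{-9 + 2 \left(-4\right)} - 63\right) \left(-95\right) = \left(\frac{1}{-9 - 8} \cdot 2 - 63\right) \left(-95\right) = \left(\frac{1}{-17} \cdot 2 - 63\right) \left(-95\right) = \left(\left(- \frac{1}{17}\right) 2 - 63\right) \left(-95\right) = \left(- \frac{2}{17} - 63\right) \left(-95\right) = \left(- \frac{1073}{17}\right) \left(-95\right) = \frac{101935}{17}$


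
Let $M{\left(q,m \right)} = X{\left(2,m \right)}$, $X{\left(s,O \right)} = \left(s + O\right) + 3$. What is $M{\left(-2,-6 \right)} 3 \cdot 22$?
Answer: $-66$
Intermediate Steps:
$X{\left(s,O \right)} = 3 + O + s$ ($X{\left(s,O \right)} = \left(O + s\right) + 3 = 3 + O + s$)
$M{\left(q,m \right)} = 5 + m$ ($M{\left(q,m \right)} = 3 + m + 2 = 5 + m$)
$M{\left(-2,-6 \right)} 3 \cdot 22 = \left(5 - 6\right) 3 \cdot 22 = \left(-1\right) 3 \cdot 22 = \left(-3\right) 22 = -66$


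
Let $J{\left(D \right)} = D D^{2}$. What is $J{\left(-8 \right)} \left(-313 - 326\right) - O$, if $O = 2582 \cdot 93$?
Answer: $87042$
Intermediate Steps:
$J{\left(D \right)} = D^{3}$
$O = 240126$
$J{\left(-8 \right)} \left(-313 - 326\right) - O = \left(-8\right)^{3} \left(-313 - 326\right) - 240126 = \left(-512\right) \left(-639\right) - 240126 = 327168 - 240126 = 87042$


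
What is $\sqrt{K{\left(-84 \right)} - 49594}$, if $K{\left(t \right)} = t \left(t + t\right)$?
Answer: $i \sqrt{35482} \approx 188.37 i$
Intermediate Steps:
$K{\left(t \right)} = 2 t^{2}$ ($K{\left(t \right)} = t 2 t = 2 t^{2}$)
$\sqrt{K{\left(-84 \right)} - 49594} = \sqrt{2 \left(-84\right)^{2} - 49594} = \sqrt{2 \cdot 7056 - 49594} = \sqrt{14112 - 49594} = \sqrt{-35482} = i \sqrt{35482}$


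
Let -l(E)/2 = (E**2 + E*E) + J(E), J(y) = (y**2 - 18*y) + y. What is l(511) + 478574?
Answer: -1070778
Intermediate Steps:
J(y) = y**2 - 17*y
l(E) = -4*E**2 - 2*E*(-17 + E) (l(E) = -2*((E**2 + E*E) + E*(-17 + E)) = -2*((E**2 + E**2) + E*(-17 + E)) = -2*(2*E**2 + E*(-17 + E)) = -4*E**2 - 2*E*(-17 + E))
l(511) + 478574 = 2*511*(17 - 3*511) + 478574 = 2*511*(17 - 1533) + 478574 = 2*511*(-1516) + 478574 = -1549352 + 478574 = -1070778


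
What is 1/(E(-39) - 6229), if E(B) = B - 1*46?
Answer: -1/6314 ≈ -0.00015838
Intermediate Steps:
E(B) = -46 + B (E(B) = B - 46 = -46 + B)
1/(E(-39) - 6229) = 1/((-46 - 39) - 6229) = 1/(-85 - 6229) = 1/(-6314) = -1/6314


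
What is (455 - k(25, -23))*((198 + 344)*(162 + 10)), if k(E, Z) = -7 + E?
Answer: 40738888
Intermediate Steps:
(455 - k(25, -23))*((198 + 344)*(162 + 10)) = (455 - (-7 + 25))*((198 + 344)*(162 + 10)) = (455 - 1*18)*(542*172) = (455 - 18)*93224 = 437*93224 = 40738888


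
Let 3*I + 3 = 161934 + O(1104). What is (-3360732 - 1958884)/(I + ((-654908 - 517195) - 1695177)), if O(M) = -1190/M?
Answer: 8809284096/4658830363 ≈ 1.8909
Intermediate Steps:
I = 89385317/1656 (I = -1 + (161934 - 1190/1104)/3 = -1 + (161934 - 1190*1/1104)/3 = -1 + (161934 - 595/552)/3 = -1 + (⅓)*(89386973/552) = -1 + 89386973/1656 = 89385317/1656 ≈ 53977.)
(-3360732 - 1958884)/(I + ((-654908 - 517195) - 1695177)) = (-3360732 - 1958884)/(89385317/1656 + ((-654908 - 517195) - 1695177)) = -5319616/(89385317/1656 + (-1172103 - 1695177)) = -5319616/(89385317/1656 - 2867280) = -5319616/(-4658830363/1656) = -5319616*(-1656/4658830363) = 8809284096/4658830363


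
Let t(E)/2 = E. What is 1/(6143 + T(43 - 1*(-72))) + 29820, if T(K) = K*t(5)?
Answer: 217477261/7293 ≈ 29820.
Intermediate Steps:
t(E) = 2*E
T(K) = 10*K (T(K) = K*(2*5) = K*10 = 10*K)
1/(6143 + T(43 - 1*(-72))) + 29820 = 1/(6143 + 10*(43 - 1*(-72))) + 29820 = 1/(6143 + 10*(43 + 72)) + 29820 = 1/(6143 + 10*115) + 29820 = 1/(6143 + 1150) + 29820 = 1/7293 + 29820 = 217477261/7293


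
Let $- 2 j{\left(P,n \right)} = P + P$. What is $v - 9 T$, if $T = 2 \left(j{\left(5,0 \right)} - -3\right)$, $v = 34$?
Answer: $70$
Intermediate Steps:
$j{\left(P,n \right)} = - P$ ($j{\left(P,n \right)} = - \frac{P + P}{2} = - \frac{2 P}{2} = - P$)
$T = -4$ ($T = 2 \left(\left(-1\right) 5 - -3\right) = 2 \left(-5 + \left(-1 + 4\right)\right) = 2 \left(-5 + 3\right) = 2 \left(-2\right) = -4$)
$v - 9 T = 34 - -36 = 34 + 36 = 70$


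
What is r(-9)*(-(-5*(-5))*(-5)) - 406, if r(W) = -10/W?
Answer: -2404/9 ≈ -267.11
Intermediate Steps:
r(-9)*(-(-5*(-5))*(-5)) - 406 = (-10/(-9))*(-(-5*(-5))*(-5)) - 406 = (-10*(-1/9))*(-25*(-5)) - 406 = 10*(-1*(-125))/9 - 406 = (10/9)*125 - 406 = 1250/9 - 406 = -2404/9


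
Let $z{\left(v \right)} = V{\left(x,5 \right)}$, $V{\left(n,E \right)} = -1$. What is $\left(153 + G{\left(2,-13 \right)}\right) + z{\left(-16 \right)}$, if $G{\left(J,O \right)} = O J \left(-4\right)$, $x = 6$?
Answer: $256$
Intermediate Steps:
$z{\left(v \right)} = -1$
$G{\left(J,O \right)} = - 4 J O$ ($G{\left(J,O \right)} = J O \left(-4\right) = - 4 J O$)
$\left(153 + G{\left(2,-13 \right)}\right) + z{\left(-16 \right)} = \left(153 - 8 \left(-13\right)\right) - 1 = \left(153 + 104\right) - 1 = 257 - 1 = 256$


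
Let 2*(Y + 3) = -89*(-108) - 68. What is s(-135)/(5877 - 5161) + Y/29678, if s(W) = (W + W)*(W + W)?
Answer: 28512379/279598 ≈ 101.98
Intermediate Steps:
s(W) = 4*W**2 (s(W) = (2*W)*(2*W) = 4*W**2)
Y = 4769 (Y = -3 + (-89*(-108) - 68)/2 = -3 + (9612 - 68)/2 = -3 + (1/2)*9544 = -3 + 4772 = 4769)
s(-135)/(5877 - 5161) + Y/29678 = (4*(-135)**2)/(5877 - 5161) + 4769/29678 = (4*18225)/716 + 4769*(1/29678) = 72900*(1/716) + 251/1562 = 18225/179 + 251/1562 = 28512379/279598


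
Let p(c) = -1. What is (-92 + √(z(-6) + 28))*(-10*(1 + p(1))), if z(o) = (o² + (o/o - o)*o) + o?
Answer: 0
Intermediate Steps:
z(o) = o + o² + o*(1 - o) (z(o) = (o² + (1 - o)*o) + o = (o² + o*(1 - o)) + o = o + o² + o*(1 - o))
(-92 + √(z(-6) + 28))*(-10*(1 + p(1))) = (-92 + √(2*(-6) + 28))*(-10*(1 - 1)) = (-92 + √(-12 + 28))*(-10*0) = (-92 + √16)*0 = (-92 + 4)*0 = -88*0 = 0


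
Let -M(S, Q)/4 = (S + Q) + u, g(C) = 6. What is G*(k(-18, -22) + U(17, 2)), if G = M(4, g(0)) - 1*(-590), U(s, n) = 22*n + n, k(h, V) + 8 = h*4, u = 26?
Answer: -15164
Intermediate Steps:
k(h, V) = -8 + 4*h (k(h, V) = -8 + h*4 = -8 + 4*h)
M(S, Q) = -104 - 4*Q - 4*S (M(S, Q) = -4*((S + Q) + 26) = -4*((Q + S) + 26) = -4*(26 + Q + S) = -104 - 4*Q - 4*S)
U(s, n) = 23*n
G = 446 (G = (-104 - 4*6 - 4*4) - 1*(-590) = (-104 - 24 - 16) + 590 = -144 + 590 = 446)
G*(k(-18, -22) + U(17, 2)) = 446*((-8 + 4*(-18)) + 23*2) = 446*((-8 - 72) + 46) = 446*(-80 + 46) = 446*(-34) = -15164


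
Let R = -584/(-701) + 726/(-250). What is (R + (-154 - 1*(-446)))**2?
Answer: 645415904971369/7678140625 ≈ 84059.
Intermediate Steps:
R = -181463/87625 (R = -584*(-1/701) + 726*(-1/250) = 584/701 - 363/125 = -181463/87625 ≈ -2.0709)
(R + (-154 - 1*(-446)))**2 = (-181463/87625 + (-154 - 1*(-446)))**2 = (-181463/87625 + (-154 + 446))**2 = (-181463/87625 + 292)**2 = (25405037/87625)**2 = 645415904971369/7678140625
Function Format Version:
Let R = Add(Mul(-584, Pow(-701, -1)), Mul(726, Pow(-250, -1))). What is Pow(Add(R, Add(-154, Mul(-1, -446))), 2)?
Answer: Rational(645415904971369, 7678140625) ≈ 84059.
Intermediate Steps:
R = Rational(-181463, 87625) (R = Add(Mul(-584, Rational(-1, 701)), Mul(726, Rational(-1, 250))) = Add(Rational(584, 701), Rational(-363, 125)) = Rational(-181463, 87625) ≈ -2.0709)
Pow(Add(R, Add(-154, Mul(-1, -446))), 2) = Pow(Add(Rational(-181463, 87625), Add(-154, Mul(-1, -446))), 2) = Pow(Add(Rational(-181463, 87625), Add(-154, 446)), 2) = Pow(Add(Rational(-181463, 87625), 292), 2) = Pow(Rational(25405037, 87625), 2) = Rational(645415904971369, 7678140625)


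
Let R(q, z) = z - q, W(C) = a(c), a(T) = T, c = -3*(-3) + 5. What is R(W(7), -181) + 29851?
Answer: 29656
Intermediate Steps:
c = 14 (c = 9 + 5 = 14)
W(C) = 14
R(W(7), -181) + 29851 = (-181 - 1*14) + 29851 = (-181 - 14) + 29851 = -195 + 29851 = 29656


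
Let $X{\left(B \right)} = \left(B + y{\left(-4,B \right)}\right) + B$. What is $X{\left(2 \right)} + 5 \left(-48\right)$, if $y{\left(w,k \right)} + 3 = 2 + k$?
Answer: $-235$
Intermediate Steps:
$y{\left(w,k \right)} = -1 + k$ ($y{\left(w,k \right)} = -3 + \left(2 + k\right) = -1 + k$)
$X{\left(B \right)} = -1 + 3 B$ ($X{\left(B \right)} = \left(B + \left(-1 + B\right)\right) + B = \left(-1 + 2 B\right) + B = -1 + 3 B$)
$X{\left(2 \right)} + 5 \left(-48\right) = \left(-1 + 3 \cdot 2\right) + 5 \left(-48\right) = \left(-1 + 6\right) - 240 = 5 - 240 = -235$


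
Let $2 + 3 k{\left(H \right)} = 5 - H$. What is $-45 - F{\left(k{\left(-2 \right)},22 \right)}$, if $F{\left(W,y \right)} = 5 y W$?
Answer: $- \frac{685}{3} \approx -228.33$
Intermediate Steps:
$k{\left(H \right)} = 1 - \frac{H}{3}$ ($k{\left(H \right)} = - \frac{2}{3} + \frac{5 - H}{3} = - \frac{2}{3} - \left(- \frac{5}{3} + \frac{H}{3}\right) = 1 - \frac{H}{3}$)
$F{\left(W,y \right)} = 5 W y$
$-45 - F{\left(k{\left(-2 \right)},22 \right)} = -45 - 5 \left(1 - - \frac{2}{3}\right) 22 = -45 - 5 \left(1 + \frac{2}{3}\right) 22 = -45 - 5 \cdot \frac{5}{3} \cdot 22 = -45 - \frac{550}{3} = - \frac{685}{3}$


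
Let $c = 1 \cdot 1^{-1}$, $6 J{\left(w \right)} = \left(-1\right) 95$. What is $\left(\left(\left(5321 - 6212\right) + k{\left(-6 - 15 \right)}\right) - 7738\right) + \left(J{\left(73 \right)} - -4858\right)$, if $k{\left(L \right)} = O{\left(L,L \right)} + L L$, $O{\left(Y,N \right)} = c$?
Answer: $- \frac{20069}{6} \approx -3344.8$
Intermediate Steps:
$J{\left(w \right)} = - \frac{95}{6}$ ($J{\left(w \right)} = \frac{\left(-1\right) 95}{6} = \frac{1}{6} \left(-95\right) = - \frac{95}{6}$)
$c = 1$ ($c = 1 \cdot 1 = 1$)
$O{\left(Y,N \right)} = 1$
$k{\left(L \right)} = 1 + L^{2}$ ($k{\left(L \right)} = 1 + L L = 1 + L^{2}$)
$\left(\left(\left(5321 - 6212\right) + k{\left(-6 - 15 \right)}\right) - 7738\right) + \left(J{\left(73 \right)} - -4858\right) = \left(\left(\left(5321 - 6212\right) + \left(1 + \left(-6 - 15\right)^{2}\right)\right) - 7738\right) - - \frac{29053}{6} = \left(\left(-891 + \left(1 + \left(-21\right)^{2}\right)\right) - 7738\right) + \left(- \frac{95}{6} + 4858\right) = \left(\left(-891 + \left(1 + 441\right)\right) - 7738\right) + \frac{29053}{6} = \left(\left(-891 + 442\right) - 7738\right) + \frac{29053}{6} = \left(-449 - 7738\right) + \frac{29053}{6} = -8187 + \frac{29053}{6} = - \frac{20069}{6}$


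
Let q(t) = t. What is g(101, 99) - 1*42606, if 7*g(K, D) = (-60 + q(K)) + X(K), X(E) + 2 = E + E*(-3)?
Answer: -298405/7 ≈ -42629.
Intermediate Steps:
X(E) = -2 - 2*E (X(E) = -2 + (E + E*(-3)) = -2 + (E - 3*E) = -2 - 2*E)
g(K, D) = -62/7 - K/7 (g(K, D) = ((-60 + K) + (-2 - 2*K))/7 = (-62 - K)/7 = -62/7 - K/7)
g(101, 99) - 1*42606 = (-62/7 - ⅐*101) - 1*42606 = (-62/7 - 101/7) - 42606 = -163/7 - 42606 = -298405/7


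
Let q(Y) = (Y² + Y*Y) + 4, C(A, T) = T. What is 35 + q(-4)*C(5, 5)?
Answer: 215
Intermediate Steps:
q(Y) = 4 + 2*Y² (q(Y) = (Y² + Y²) + 4 = 2*Y² + 4 = 4 + 2*Y²)
35 + q(-4)*C(5, 5) = 35 + (4 + 2*(-4)²)*5 = 35 + (4 + 2*16)*5 = 35 + (4 + 32)*5 = 35 + 36*5 = 35 + 180 = 215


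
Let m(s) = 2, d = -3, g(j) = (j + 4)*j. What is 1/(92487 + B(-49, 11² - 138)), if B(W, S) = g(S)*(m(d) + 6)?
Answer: 1/94255 ≈ 1.0610e-5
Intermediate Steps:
g(j) = j*(4 + j) (g(j) = (4 + j)*j = j*(4 + j))
B(W, S) = 8*S*(4 + S) (B(W, S) = (S*(4 + S))*(2 + 6) = (S*(4 + S))*8 = 8*S*(4 + S))
1/(92487 + B(-49, 11² - 138)) = 1/(92487 + 8*(11² - 138)*(4 + (11² - 138))) = 1/(92487 + 8*(121 - 138)*(4 + (121 - 138))) = 1/(92487 + 8*(-17)*(4 - 17)) = 1/(92487 + 8*(-17)*(-13)) = 1/(92487 + 1768) = 1/94255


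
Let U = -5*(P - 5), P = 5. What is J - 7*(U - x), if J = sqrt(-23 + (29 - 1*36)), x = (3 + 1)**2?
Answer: 112 + I*sqrt(30) ≈ 112.0 + 5.4772*I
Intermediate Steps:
x = 16 (x = 4**2 = 16)
U = 0 (U = -5*(5 - 5) = -5*0 = 0)
J = I*sqrt(30) (J = sqrt(-23 + (29 - 36)) = sqrt(-23 - 7) = sqrt(-30) = I*sqrt(30) ≈ 5.4772*I)
J - 7*(U - x) = I*sqrt(30) - 7*(0 - 1*16) = I*sqrt(30) - 7*(0 - 16) = I*sqrt(30) - 7*(-16) = I*sqrt(30) + 112 = 112 + I*sqrt(30)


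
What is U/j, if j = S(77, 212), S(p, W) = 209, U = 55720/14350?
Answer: 796/42845 ≈ 0.018579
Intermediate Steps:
U = 796/205 (U = 55720*(1/14350) = 796/205 ≈ 3.8829)
j = 209
U/j = (796/205)/209 = (796/205)*(1/209) = 796/42845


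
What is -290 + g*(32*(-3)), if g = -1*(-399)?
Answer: -38594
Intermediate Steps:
g = 399
-290 + g*(32*(-3)) = -290 + 399*(32*(-3)) = -290 + 399*(-96) = -290 - 38304 = -38594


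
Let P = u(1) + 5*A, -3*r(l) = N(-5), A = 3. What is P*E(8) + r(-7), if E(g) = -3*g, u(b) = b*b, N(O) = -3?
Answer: -383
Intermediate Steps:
u(b) = b²
r(l) = 1 (r(l) = -⅓*(-3) = 1)
P = 16 (P = 1² + 5*3 = 1 + 15 = 16)
P*E(8) + r(-7) = 16*(-3*8) + 1 = 16*(-24) + 1 = -384 + 1 = -383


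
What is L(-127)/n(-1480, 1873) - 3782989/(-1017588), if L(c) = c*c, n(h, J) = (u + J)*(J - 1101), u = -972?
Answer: 330969237695/88475715042 ≈ 3.7408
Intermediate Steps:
n(h, J) = (-1101 + J)*(-972 + J) (n(h, J) = (-972 + J)*(J - 1101) = (-972 + J)*(-1101 + J) = (-1101 + J)*(-972 + J))
L(c) = c**2
L(-127)/n(-1480, 1873) - 3782989/(-1017588) = (-127)**2/(1070172 + 1873**2 - 2073*1873) - 3782989/(-1017588) = 16129/(1070172 + 3508129 - 3882729) - 3782989*(-1/1017588) = 16129/695572 + 3782989/1017588 = 330969237695/88475715042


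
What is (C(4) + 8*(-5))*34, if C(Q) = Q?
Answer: -1224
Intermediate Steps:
(C(4) + 8*(-5))*34 = (4 + 8*(-5))*34 = (4 - 40)*34 = -36*34 = -1224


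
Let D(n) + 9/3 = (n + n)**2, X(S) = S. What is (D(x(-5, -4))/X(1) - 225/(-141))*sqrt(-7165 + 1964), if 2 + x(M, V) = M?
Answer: 9146*I*sqrt(5201)/47 ≈ 14034.0*I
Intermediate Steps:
x(M, V) = -2 + M
D(n) = -3 + 4*n**2 (D(n) = -3 + (n + n)**2 = -3 + (2*n)**2 = -3 + 4*n**2)
(D(x(-5, -4))/X(1) - 225/(-141))*sqrt(-7165 + 1964) = ((-3 + 4*(-2 - 5)**2)/1 - 225/(-141))*sqrt(-7165 + 1964) = ((-3 + 4*(-7)**2)*1 - 225*(-1/141))*sqrt(-5201) = ((-3 + 4*49)*1 + 75/47)*(I*sqrt(5201)) = ((-3 + 196)*1 + 75/47)*(I*sqrt(5201)) = (193*1 + 75/47)*(I*sqrt(5201)) = (193 + 75/47)*(I*sqrt(5201)) = 9146*(I*sqrt(5201))/47 = 9146*I*sqrt(5201)/47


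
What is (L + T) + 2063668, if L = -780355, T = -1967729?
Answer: -684416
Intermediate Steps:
(L + T) + 2063668 = (-780355 - 1967729) + 2063668 = -2748084 + 2063668 = -684416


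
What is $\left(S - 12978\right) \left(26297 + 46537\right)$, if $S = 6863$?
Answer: $-445379910$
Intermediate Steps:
$\left(S - 12978\right) \left(26297 + 46537\right) = \left(6863 - 12978\right) \left(26297 + 46537\right) = \left(-6115\right) 72834 = -445379910$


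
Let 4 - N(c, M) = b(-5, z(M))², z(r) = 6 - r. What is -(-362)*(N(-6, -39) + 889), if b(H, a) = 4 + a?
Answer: -545896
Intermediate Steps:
N(c, M) = 4 - (10 - M)² (N(c, M) = 4 - (4 + (6 - M))² = 4 - (10 - M)²)
-(-362)*(N(-6, -39) + 889) = -(-362)*((4 - (-10 - 39)²) + 889) = -(-362)*((4 - 1*(-49)²) + 889) = -(-362)*((4 - 1*2401) + 889) = -(-362)*((4 - 2401) + 889) = -(-362)*(-2397 + 889) = -(-362)*(-1508) = -1*545896 = -545896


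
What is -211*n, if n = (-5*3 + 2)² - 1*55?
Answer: -24054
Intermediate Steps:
n = 114 (n = (-15 + 2)² - 55 = (-13)² - 55 = 169 - 55 = 114)
-211*n = -211*114 = -24054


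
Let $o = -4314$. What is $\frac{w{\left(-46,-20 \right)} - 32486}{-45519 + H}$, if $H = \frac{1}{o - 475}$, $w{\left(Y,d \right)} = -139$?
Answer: $\frac{156241125}{217990492} \approx 0.71673$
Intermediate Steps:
$H = - \frac{1}{4789}$ ($H = \frac{1}{-4314 - 475} = \frac{1}{-4789} = - \frac{1}{4789} \approx -0.00020881$)
$\frac{w{\left(-46,-20 \right)} - 32486}{-45519 + H} = \frac{-139 - 32486}{-45519 - \frac{1}{4789}} = - \frac{32625}{- \frac{217990492}{4789}} = \left(-32625\right) \left(- \frac{4789}{217990492}\right) = \frac{156241125}{217990492}$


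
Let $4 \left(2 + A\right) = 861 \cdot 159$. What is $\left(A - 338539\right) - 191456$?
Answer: $- \frac{1983089}{4} \approx -4.9577 \cdot 10^{5}$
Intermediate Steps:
$A = \frac{136891}{4}$ ($A = -2 + \frac{861 \cdot 159}{4} = -2 + \frac{1}{4} \cdot 136899 = -2 + \frac{136899}{4} = \frac{136891}{4} \approx 34223.0$)
$\left(A - 338539\right) - 191456 = \left(\frac{136891}{4} - 338539\right) - 191456 = - \frac{1217265}{4} - 191456 = - \frac{1983089}{4}$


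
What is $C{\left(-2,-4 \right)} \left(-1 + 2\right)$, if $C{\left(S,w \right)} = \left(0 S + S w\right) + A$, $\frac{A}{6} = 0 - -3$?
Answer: $26$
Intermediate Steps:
$A = 18$ ($A = 6 \left(0 - -3\right) = 6 \left(0 + 3\right) = 6 \cdot 3 = 18$)
$C{\left(S,w \right)} = 18 + S w$ ($C{\left(S,w \right)} = \left(0 S + S w\right) + 18 = \left(0 + S w\right) + 18 = S w + 18 = 18 + S w$)
$C{\left(-2,-4 \right)} \left(-1 + 2\right) = \left(18 - -8\right) \left(-1 + 2\right) = \left(18 + 8\right) 1 = 26 \cdot 1 = 26$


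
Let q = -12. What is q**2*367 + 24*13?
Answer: 53160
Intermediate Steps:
q**2*367 + 24*13 = (-12)**2*367 + 24*13 = 144*367 + 312 = 52848 + 312 = 53160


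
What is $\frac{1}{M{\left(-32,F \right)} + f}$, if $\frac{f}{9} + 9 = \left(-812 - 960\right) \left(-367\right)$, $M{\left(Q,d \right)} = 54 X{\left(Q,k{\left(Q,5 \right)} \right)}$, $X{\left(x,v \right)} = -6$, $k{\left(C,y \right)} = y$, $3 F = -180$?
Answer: $\frac{1}{5852511} \approx 1.7087 \cdot 10^{-7}$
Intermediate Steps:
$F = -60$ ($F = \frac{1}{3} \left(-180\right) = -60$)
$M{\left(Q,d \right)} = -324$ ($M{\left(Q,d \right)} = 54 \left(-6\right) = -324$)
$f = 5852835$ ($f = -81 + 9 \left(-812 - 960\right) \left(-367\right) = -81 + 9 \left(\left(-1772\right) \left(-367\right)\right) = -81 + 9 \cdot 650324 = -81 + 5852916 = 5852835$)
$\frac{1}{M{\left(-32,F \right)} + f} = \frac{1}{-324 + 5852835} = \frac{1}{5852511}$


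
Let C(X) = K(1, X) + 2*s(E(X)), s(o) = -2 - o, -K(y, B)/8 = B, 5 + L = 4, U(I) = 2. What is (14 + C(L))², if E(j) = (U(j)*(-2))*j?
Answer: 100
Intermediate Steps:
L = -1 (L = -5 + 4 = -1)
K(y, B) = -8*B
E(j) = -4*j (E(j) = (2*(-2))*j = -4*j)
C(X) = -4 (C(X) = -8*X + 2*(-2 - (-4)*X) = -8*X + 2*(-2 + 4*X) = -8*X + (-4 + 8*X) = -4)
(14 + C(L))² = (14 - 4)² = 10² = 100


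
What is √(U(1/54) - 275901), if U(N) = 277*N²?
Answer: I*√804527039/54 ≈ 525.26*I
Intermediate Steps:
√(U(1/54) - 275901) = √(277*(1/54)² - 275901) = √(277*(1/2916) - 275901) = √(277/2916 - 275901) = √(-804527039/2916) = I*√804527039/54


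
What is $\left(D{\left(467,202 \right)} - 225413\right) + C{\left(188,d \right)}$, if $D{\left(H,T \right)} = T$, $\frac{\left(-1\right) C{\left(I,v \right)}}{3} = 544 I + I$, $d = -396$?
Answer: $-532591$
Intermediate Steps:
$C{\left(I,v \right)} = - 1635 I$ ($C{\left(I,v \right)} = - 3 \left(544 I + I\right) = - 3 \cdot 545 I = - 1635 I$)
$\left(D{\left(467,202 \right)} - 225413\right) + C{\left(188,d \right)} = \left(202 - 225413\right) - 307380 = -225211 - 307380 = -532591$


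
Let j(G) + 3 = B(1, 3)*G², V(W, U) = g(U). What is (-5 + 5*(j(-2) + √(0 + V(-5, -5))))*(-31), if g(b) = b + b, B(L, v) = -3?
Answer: 2480 - 155*I*√10 ≈ 2480.0 - 490.15*I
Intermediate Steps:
g(b) = 2*b
V(W, U) = 2*U
j(G) = -3 - 3*G²
(-5 + 5*(j(-2) + √(0 + V(-5, -5))))*(-31) = (-5 + 5*((-3 - 3*(-2)²) + √(0 + 2*(-5))))*(-31) = (-5 + 5*((-3 - 3*4) + √(0 - 10)))*(-31) = (-5 + 5*((-3 - 12) + √(-10)))*(-31) = (-5 + 5*(-15 + I*√10))*(-31) = (-5 + (-75 + 5*I*√10))*(-31) = (-80 + 5*I*√10)*(-31) = 2480 - 155*I*√10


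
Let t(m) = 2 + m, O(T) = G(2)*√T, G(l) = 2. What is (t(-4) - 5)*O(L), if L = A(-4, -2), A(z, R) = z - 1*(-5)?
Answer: -14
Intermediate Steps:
A(z, R) = 5 + z (A(z, R) = z + 5 = 5 + z)
L = 1 (L = 5 - 4 = 1)
O(T) = 2*√T
(t(-4) - 5)*O(L) = ((2 - 4) - 5)*(2*√1) = (-2 - 5)*(2*1) = -7*2 = -14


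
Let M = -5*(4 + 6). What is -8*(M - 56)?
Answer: 848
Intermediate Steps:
M = -50 (M = -5*10 = -50)
-8*(M - 56) = -8*(-50 - 56) = -8*(-106) = 848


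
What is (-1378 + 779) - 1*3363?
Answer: -3962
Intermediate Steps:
(-1378 + 779) - 1*3363 = -599 - 3363 = -3962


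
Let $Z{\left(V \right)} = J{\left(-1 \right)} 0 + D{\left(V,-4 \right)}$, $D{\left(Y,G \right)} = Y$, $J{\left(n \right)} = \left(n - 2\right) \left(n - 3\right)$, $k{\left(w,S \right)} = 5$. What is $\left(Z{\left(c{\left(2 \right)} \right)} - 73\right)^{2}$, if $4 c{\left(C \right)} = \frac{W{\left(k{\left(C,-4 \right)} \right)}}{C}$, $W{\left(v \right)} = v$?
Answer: $\frac{335241}{64} \approx 5238.1$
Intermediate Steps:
$c{\left(C \right)} = \frac{5}{4 C}$ ($c{\left(C \right)} = \frac{5 \frac{1}{C}}{4} = \frac{5}{4 C}$)
$J{\left(n \right)} = \left(-3 + n\right) \left(-2 + n\right)$ ($J{\left(n \right)} = \left(-2 + n\right) \left(-3 + n\right) = \left(-3 + n\right) \left(-2 + n\right)$)
$Z{\left(V \right)} = V$ ($Z{\left(V \right)} = \left(6 + \left(-1\right)^{2} - -5\right) 0 + V = \left(6 + 1 + 5\right) 0 + V = 12 \cdot 0 + V = 0 + V = V$)
$\left(Z{\left(c{\left(2 \right)} \right)} - 73\right)^{2} = \left(\frac{5}{4 \cdot 2} - 73\right)^{2} = \left(\frac{5}{4} \cdot \frac{1}{2} - 73\right)^{2} = \left(\frac{5}{8} - 73\right)^{2} = \left(- \frac{579}{8}\right)^{2} = \frac{335241}{64}$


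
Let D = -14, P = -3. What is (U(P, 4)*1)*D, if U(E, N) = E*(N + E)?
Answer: 42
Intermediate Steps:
U(E, N) = E*(E + N)
(U(P, 4)*1)*D = (-3*(-3 + 4)*1)*(-14) = (-3*1*1)*(-14) = -3*1*(-14) = -3*(-14) = 42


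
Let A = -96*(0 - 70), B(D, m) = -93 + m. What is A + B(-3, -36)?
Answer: 6591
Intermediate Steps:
A = 6720 (A = -96*(-70) = 6720)
A + B(-3, -36) = 6720 + (-93 - 36) = 6720 - 129 = 6591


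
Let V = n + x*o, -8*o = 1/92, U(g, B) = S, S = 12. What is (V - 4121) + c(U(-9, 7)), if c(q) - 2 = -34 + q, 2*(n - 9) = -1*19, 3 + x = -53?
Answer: -381011/92 ≈ -4141.4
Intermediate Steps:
x = -56 (x = -3 - 53 = -56)
U(g, B) = 12
n = -½ (n = 9 + (-1*19)/2 = 9 + (½)*(-19) = 9 - 19/2 = -½ ≈ -0.50000)
o = -1/736 (o = -⅛/92 = -⅛*1/92 = -1/736 ≈ -0.0013587)
c(q) = -32 + q (c(q) = 2 + (-34 + q) = -32 + q)
V = -39/92 (V = -½ - 56*(-1/736) = -½ + 7/92 = -39/92 ≈ -0.42391)
(V - 4121) + c(U(-9, 7)) = (-39/92 - 4121) + (-32 + 12) = -379171/92 - 20 = -381011/92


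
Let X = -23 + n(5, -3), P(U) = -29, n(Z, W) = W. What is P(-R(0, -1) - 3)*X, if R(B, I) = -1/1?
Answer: 754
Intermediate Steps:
R(B, I) = -1 (R(B, I) = -1*1 = -1)
X = -26 (X = -23 - 3 = -26)
P(-R(0, -1) - 3)*X = -29*(-26) = 754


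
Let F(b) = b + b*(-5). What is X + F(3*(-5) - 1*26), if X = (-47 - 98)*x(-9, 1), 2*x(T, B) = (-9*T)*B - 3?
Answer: -5491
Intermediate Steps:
x(T, B) = -3/2 - 9*B*T/2 (x(T, B) = ((-9*T)*B - 3)/2 = (-9*B*T - 3)/2 = (-3 - 9*B*T)/2 = -3/2 - 9*B*T/2)
X = -5655 (X = (-47 - 98)*(-3/2 - 9/2*1*(-9)) = -145*(-3/2 + 81/2) = -145*39 = -5655)
F(b) = -4*b (F(b) = b - 5*b = -4*b)
X + F(3*(-5) - 1*26) = -5655 - 4*(3*(-5) - 1*26) = -5655 - 4*(-15 - 26) = -5655 - 4*(-41) = -5655 + 164 = -5491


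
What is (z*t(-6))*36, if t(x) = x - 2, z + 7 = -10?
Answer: 4896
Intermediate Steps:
z = -17 (z = -7 - 10 = -17)
t(x) = -2 + x
(z*t(-6))*36 = -17*(-2 - 6)*36 = -17*(-8)*36 = 136*36 = 4896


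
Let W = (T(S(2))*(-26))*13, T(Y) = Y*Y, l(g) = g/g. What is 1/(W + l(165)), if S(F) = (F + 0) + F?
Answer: -1/5407 ≈ -0.00018495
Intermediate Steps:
l(g) = 1
S(F) = 2*F (S(F) = F + F = 2*F)
T(Y) = Y**2
W = -5408 (W = ((2*2)**2*(-26))*13 = (4**2*(-26))*13 = (16*(-26))*13 = -416*13 = -5408)
1/(W + l(165)) = 1/(-5408 + 1) = 1/(-5407) = -1/5407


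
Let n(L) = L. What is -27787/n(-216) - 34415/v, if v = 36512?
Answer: 125890663/985824 ≈ 127.70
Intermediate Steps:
-27787/n(-216) - 34415/v = -27787/(-216) - 34415/36512 = -27787*(-1/216) - 34415*1/36512 = 27787/216 - 34415/36512 = 125890663/985824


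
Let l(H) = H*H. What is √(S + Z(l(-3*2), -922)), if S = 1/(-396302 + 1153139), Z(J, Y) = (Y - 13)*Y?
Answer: √54866181219594963/252279 ≈ 928.48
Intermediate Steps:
l(H) = H²
Z(J, Y) = Y*(-13 + Y) (Z(J, Y) = (-13 + Y)*Y = Y*(-13 + Y))
S = 1/756837 ≈ 1.3213e-6
√(S + Z(l(-3*2), -922)) = √(1/756837 - 922*(-13 - 922)) = √(1/756837 - 922*(-935)) = √(1/756837 + 862070) = √(652446472591/756837) = √54866181219594963/252279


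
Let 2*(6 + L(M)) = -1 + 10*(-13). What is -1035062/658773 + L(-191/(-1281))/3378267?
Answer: -86339824687/54950891022 ≈ -1.5712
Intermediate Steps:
L(M) = -143/2 (L(M) = -6 + (-1 + 10*(-13))/2 = -6 + (-1 - 130)/2 = -6 + (½)*(-131) = -6 - 131/2 = -143/2)
-1035062/658773 + L(-191/(-1281))/3378267 = -1035062/658773 - 143/2/3378267 = -1035062*1/658773 - 143/2*1/3378267 = -1035062/658773 - 143/6756534 = -86339824687/54950891022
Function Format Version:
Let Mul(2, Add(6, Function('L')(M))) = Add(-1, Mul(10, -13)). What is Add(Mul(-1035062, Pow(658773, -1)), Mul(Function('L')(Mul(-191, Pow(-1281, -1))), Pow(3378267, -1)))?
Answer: Rational(-86339824687, 54950891022) ≈ -1.5712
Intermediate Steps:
Function('L')(M) = Rational(-143, 2) (Function('L')(M) = Add(-6, Mul(Rational(1, 2), Add(-1, Mul(10, -13)))) = Add(-6, Mul(Rational(1, 2), Add(-1, -130))) = Add(-6, Mul(Rational(1, 2), -131)) = Add(-6, Rational(-131, 2)) = Rational(-143, 2))
Add(Mul(-1035062, Pow(658773, -1)), Mul(Function('L')(Mul(-191, Pow(-1281, -1))), Pow(3378267, -1))) = Add(Mul(-1035062, Pow(658773, -1)), Mul(Rational(-143, 2), Pow(3378267, -1))) = Add(Mul(-1035062, Rational(1, 658773)), Mul(Rational(-143, 2), Rational(1, 3378267))) = Add(Rational(-1035062, 658773), Rational(-143, 6756534)) = Rational(-86339824687, 54950891022)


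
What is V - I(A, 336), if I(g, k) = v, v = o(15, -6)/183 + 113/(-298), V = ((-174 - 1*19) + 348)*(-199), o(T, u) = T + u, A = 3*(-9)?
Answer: -560694411/18178 ≈ -30845.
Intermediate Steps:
A = -27
V = -30845 (V = ((-174 - 19) + 348)*(-199) = (-193 + 348)*(-199) = 155*(-199) = -30845)
v = -5999/18178 (v = (15 - 6)/183 + 113/(-298) = 9*(1/183) + 113*(-1/298) = 3/61 - 113/298 = -5999/18178 ≈ -0.33001)
I(g, k) = -5999/18178
V - I(A, 336) = -30845 - 1*(-5999/18178) = -30845 + 5999/18178 = -560694411/18178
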